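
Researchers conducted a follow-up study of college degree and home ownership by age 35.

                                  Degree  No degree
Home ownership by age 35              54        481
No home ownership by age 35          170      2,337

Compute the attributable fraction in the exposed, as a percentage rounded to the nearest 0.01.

29.20

Reading the table with exposure as columns: a = 54 (Degree, case), b = 170 (Degree, non-case), c = 481 (No degree, case), d = 2337.
Risk in exposed = 54/224 = 0.24107; risk in unexposed = 481/2818 = 0.17069.
RR = 0.24107/0.17069 = 1.41235
AR% = (RR − 1)/RR × 100 = (1.41235 − 1)/1.41235 × 100 = 29.1959%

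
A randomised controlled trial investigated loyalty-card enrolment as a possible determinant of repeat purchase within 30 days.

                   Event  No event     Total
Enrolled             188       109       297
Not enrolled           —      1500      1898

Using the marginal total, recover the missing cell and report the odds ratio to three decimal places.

6.500

The missing cell is in the unexposed row: 1898 − 1500 = 398.
So a = 188, b = 109, c = 398, d = 1500.
OR = (a·d)/(b·c) = (188 × 1500) / (109 × 398) = 282000 / 43382 = 6.50039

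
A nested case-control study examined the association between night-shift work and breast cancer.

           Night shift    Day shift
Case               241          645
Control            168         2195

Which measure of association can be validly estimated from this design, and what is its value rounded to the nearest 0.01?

4.88

Reading the table with exposure as columns: a = 241 (Night shift, case), b = 168 (Night shift, non-case), c = 645 (Day shift, case), d = 2195.
This is a nested case-control study: participants were sampled on outcome status, so risks in the source population cannot be estimated directly — relative risk is not valid here. The odds ratio is the appropriate measure.
OR = (a·d)/(b·c) = (241 × 2195) / (168 × 645) = 528995 / 108360 = 4.88183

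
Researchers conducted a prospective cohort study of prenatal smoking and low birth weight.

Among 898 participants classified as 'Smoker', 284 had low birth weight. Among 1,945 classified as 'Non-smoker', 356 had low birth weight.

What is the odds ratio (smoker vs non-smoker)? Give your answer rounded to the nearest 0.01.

From the description: a = 284, b = 614, c = 356, d = 1589.
OR = (a·d)/(b·c) = (284 × 1589) / (614 × 356) = 451276 / 218584 = 2.06454
The odds of low birth weight are about 2.06 times as high in the smoker group.

2.06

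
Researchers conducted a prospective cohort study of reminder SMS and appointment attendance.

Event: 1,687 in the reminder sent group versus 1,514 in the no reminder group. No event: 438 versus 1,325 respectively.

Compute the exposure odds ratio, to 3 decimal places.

From the description: a = 1687, b = 438, c = 1514, d = 1325.
OR = (a·d)/(b·c) = (1687 × 1325) / (438 × 1514) = 2235275 / 663132 = 3.37078
The odds of appointment attendance are about 3.37 times as high in the reminder sent group.

3.371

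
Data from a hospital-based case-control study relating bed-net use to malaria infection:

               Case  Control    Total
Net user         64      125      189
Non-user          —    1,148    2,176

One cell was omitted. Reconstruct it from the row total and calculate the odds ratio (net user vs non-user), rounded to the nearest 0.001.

0.572

The missing cell is in the unexposed row: 2176 − 1148 = 1028.
So a = 64, b = 125, c = 1028, d = 1148.
OR = (a·d)/(b·c) = (64 × 1148) / (125 × 1028) = 73472 / 128500 = 0.57177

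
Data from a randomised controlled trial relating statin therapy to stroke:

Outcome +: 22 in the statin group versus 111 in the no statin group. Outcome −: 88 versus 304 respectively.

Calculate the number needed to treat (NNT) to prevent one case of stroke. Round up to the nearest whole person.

15

Risk in treated group = 22/110 = 0.20000; risk in control = 111/415 = 0.26747.
Absolute risk reduction = 0.26747 − 0.20000 = 0.06747
NNT = 1 / ARR = 1 / 0.06747 = 14.821 → round up → 15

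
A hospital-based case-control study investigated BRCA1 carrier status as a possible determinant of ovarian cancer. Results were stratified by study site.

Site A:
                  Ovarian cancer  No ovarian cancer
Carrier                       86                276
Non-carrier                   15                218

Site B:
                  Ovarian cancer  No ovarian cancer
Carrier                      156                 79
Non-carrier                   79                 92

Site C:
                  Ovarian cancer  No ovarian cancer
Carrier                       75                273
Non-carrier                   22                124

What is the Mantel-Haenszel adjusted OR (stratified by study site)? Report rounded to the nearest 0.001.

2.484

OR_MH = Σ(aᵢdᵢ/nᵢ) / Σ(bᵢcᵢ/nᵢ), where nᵢ is the stratum total.
Stratum 1 (Site A): n = 595; a·d/n = 86·218/595 = 31.5092; b·c/n = 276·15/595 = 6.9580
Stratum 2 (Site B): n = 406; a·d/n = 156·92/406 = 35.3498; b·c/n = 79·79/406 = 15.3719
Stratum 3 (Site C): n = 494; a·d/n = 75·124/494 = 18.8259; b·c/n = 273·22/494 = 12.1579
OR_MH = (31.5092 + 35.3498 + 18.8259) / (6.9580 + 15.3719 + 12.1579) = 85.6849 / 34.4878 = 2.48450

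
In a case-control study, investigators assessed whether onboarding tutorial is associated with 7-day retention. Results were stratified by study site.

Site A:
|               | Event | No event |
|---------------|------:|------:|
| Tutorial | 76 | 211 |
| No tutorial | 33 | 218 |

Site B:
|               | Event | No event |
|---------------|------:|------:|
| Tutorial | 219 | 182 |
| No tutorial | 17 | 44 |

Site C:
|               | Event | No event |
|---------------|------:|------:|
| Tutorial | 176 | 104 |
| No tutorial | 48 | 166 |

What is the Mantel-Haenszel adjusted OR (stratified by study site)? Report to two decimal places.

3.72

OR_MH = Σ(aᵢdᵢ/nᵢ) / Σ(bᵢcᵢ/nᵢ), where nᵢ is the stratum total.
Stratum 1 (Site A): n = 538; a·d/n = 76·218/538 = 30.7955; b·c/n = 211·33/538 = 12.9424
Stratum 2 (Site B): n = 462; a·d/n = 219·44/462 = 20.8571; b·c/n = 182·17/462 = 6.6970
Stratum 3 (Site C): n = 494; a·d/n = 176·166/494 = 59.1417; b·c/n = 104·48/494 = 10.1053
OR_MH = (30.7955 + 20.8571 + 59.1417) / (12.9424 + 6.6970 + 10.1053) = 110.7944 / 29.7446 = 3.72486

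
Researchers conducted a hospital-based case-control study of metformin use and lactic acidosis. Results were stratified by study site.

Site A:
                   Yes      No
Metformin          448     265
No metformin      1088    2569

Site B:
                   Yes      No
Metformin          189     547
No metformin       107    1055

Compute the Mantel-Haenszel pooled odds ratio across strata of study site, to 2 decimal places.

OR_MH = Σ(aᵢdᵢ/nᵢ) / Σ(bᵢcᵢ/nᵢ), where nᵢ is the stratum total.
Stratum 1 (Site A): n = 4370; a·d/n = 448·2569/4370 = 263.3666; b·c/n = 265·1088/4370 = 65.9771
Stratum 2 (Site B): n = 1898; a·d/n = 189·1055/1898 = 105.0553; b·c/n = 547·107/1898 = 30.8372
OR_MH = (263.3666 + 105.0553) / (65.9771 + 30.8372) = 368.4219 / 96.8143 = 3.80545

3.81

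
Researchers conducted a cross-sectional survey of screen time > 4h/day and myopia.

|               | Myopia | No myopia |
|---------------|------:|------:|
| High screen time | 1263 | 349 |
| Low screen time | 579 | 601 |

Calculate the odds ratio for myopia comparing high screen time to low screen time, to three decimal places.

3.756

Cells: a = 1263, b = 349, c = 579, d = 601.
OR = (a·d)/(b·c) = (1263 × 601) / (349 × 579) = 759063 / 202071 = 3.75642
The odds of myopia are about 3.76 times as high in the high screen time group.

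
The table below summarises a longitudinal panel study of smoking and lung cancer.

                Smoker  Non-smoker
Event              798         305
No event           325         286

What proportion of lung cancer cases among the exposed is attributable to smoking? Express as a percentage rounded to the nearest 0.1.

Reading the table with exposure as columns: a = 798 (Smoker, case), b = 325 (Smoker, non-case), c = 305 (Non-smoker, case), d = 286.
Risk in exposed = 798/1123 = 0.71060; risk in unexposed = 305/591 = 0.51607.
RR = 0.71060/0.51607 = 1.37693
AR% = (RR − 1)/RR × 100 = (1.37693 − 1)/1.37693 × 100 = 27.3745%

27.4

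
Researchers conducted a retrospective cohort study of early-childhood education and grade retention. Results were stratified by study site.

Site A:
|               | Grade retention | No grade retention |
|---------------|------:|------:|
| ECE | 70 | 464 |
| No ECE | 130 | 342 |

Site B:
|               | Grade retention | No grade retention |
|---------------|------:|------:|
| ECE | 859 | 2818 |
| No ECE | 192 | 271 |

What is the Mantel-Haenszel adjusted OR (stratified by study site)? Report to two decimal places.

0.42

OR_MH = Σ(aᵢdᵢ/nᵢ) / Σ(bᵢcᵢ/nᵢ), where nᵢ is the stratum total.
Stratum 1 (Site A): n = 1006; a·d/n = 70·342/1006 = 23.7972; b·c/n = 464·130/1006 = 59.9602
Stratum 2 (Site B): n = 4140; a·d/n = 859·271/4140 = 56.2292; b·c/n = 2818·192/4140 = 130.6899
OR_MH = (23.7972 + 56.2292) / (59.9602 + 130.6899) = 80.0264 / 190.6501 = 0.41976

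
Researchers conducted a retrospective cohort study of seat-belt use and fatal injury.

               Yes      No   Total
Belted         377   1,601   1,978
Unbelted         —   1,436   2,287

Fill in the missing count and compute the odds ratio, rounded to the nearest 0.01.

0.40

The missing cell is in the unexposed row: 2287 − 1436 = 851.
So a = 377, b = 1601, c = 851, d = 1436.
OR = (a·d)/(b·c) = (377 × 1436) / (1601 × 851) = 541372 / 1362451 = 0.39735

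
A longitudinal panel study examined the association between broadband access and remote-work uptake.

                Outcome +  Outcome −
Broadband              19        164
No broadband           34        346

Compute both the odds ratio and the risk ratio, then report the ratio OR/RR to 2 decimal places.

1.02

Cells: a = 19, b = 164, c = 34, d = 346.
OR = (19·346)/(164·34) = 6574/5576 = 1.17898
Risk in exposed = 19/183 = 0.10383; risk in unexposed = 34/380 = 0.08947; RR = 1.16040
OR/RR = 1.17898 / 1.16040 = 1.01601
The outcome is not rare, so the OR lies further from 1 than the RR.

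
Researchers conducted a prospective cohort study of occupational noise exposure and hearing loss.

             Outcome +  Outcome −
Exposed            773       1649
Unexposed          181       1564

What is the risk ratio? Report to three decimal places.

3.077

Cells: a = 773, b = 1649, c = 181, d = 1564.
Risk in exposed = 773/2422 = 0.31916; risk in unexposed = 181/1745 = 0.10372.
RR = 0.31916 / 0.10372 = 3.07696
The risk among the exposed is 3.08 times that among the unexposed.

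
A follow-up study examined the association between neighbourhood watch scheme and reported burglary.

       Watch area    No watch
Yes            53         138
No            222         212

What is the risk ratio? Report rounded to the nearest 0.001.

0.489

Reading the table with exposure as columns: a = 53 (Watch area, case), b = 222 (Watch area, non-case), c = 138 (No watch, case), d = 212.
Risk in exposed = 53/275 = 0.19273; risk in unexposed = 138/350 = 0.39429.
RR = 0.19273 / 0.39429 = 0.48880
The risk is 51% lower among the exposed than among the unexposed.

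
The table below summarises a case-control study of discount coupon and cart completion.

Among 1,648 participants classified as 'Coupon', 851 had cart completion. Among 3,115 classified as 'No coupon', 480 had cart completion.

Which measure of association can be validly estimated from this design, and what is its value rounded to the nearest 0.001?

5.862

From the description: a = 851, b = 797, c = 480, d = 2635.
This is a case-control study: participants were sampled on outcome status, so risks in the source population cannot be estimated directly — relative risk is not valid here. The odds ratio is the appropriate measure.
OR = (a·d)/(b·c) = (851 × 2635) / (797 × 480) = 2242385 / 382560 = 5.86152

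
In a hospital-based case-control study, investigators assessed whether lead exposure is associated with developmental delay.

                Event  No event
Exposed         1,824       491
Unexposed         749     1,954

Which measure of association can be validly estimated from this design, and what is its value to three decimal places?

9.691

Cells: a = 1824, b = 491, c = 749, d = 1954.
This is a hospital-based case-control study: participants were sampled on outcome status, so risks in the source population cannot be estimated directly — relative risk is not valid here. The odds ratio is the appropriate measure.
OR = (a·d)/(b·c) = (1824 × 1954) / (491 × 749) = 3564096 / 367759 = 9.69139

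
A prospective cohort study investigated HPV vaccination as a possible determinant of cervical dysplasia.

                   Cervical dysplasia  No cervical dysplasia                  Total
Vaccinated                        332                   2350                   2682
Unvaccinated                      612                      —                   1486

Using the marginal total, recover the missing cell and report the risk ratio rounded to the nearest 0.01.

The missing cell is in the unexposed row: 1486 − 612 = 874.
So a = 332, b = 2350, c = 612, d = 874.
RR = [a/(a+b)] / [c/(c+d)] = (332/2682) / (612/1486) = 0.12379/0.41184 = 0.30057

0.30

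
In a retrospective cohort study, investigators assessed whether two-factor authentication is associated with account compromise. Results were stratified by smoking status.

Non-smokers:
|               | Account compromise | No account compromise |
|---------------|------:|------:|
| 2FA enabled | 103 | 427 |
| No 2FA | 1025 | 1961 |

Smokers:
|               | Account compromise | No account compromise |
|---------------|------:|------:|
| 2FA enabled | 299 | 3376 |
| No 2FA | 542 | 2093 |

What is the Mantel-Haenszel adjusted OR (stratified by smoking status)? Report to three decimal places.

0.378

OR_MH = Σ(aᵢdᵢ/nᵢ) / Σ(bᵢcᵢ/nᵢ), where nᵢ is the stratum total.
Stratum 1 (Non-smokers): n = 3516; a·d/n = 103·1961/3516 = 57.4468; b·c/n = 427·1025/3516 = 124.4809
Stratum 2 (Smokers): n = 6310; a·d/n = 299·2093/6310 = 99.1770; b·c/n = 3376·542/6310 = 289.9829
OR_MH = (57.4468 + 99.1770) / (124.4809 + 289.9829) = 156.6238 / 414.4638 = 0.37790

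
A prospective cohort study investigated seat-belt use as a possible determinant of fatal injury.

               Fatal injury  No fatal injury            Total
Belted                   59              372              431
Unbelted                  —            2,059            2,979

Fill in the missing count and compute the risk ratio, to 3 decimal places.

The missing cell is in the unexposed row: 2979 − 2059 = 920.
So a = 59, b = 372, c = 920, d = 2059.
RR = [a/(a+b)] / [c/(c+d)] = (59/431) / (920/2979) = 0.13689/0.30883 = 0.44326

0.443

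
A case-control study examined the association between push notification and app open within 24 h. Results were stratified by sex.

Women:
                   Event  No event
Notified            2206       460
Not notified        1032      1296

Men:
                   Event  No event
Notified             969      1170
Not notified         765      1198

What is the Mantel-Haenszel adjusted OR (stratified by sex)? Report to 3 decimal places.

2.731

OR_MH = Σ(aᵢdᵢ/nᵢ) / Σ(bᵢcᵢ/nᵢ), where nᵢ is the stratum total.
Stratum 1 (Women): n = 4994; a·d/n = 2206·1296/4994 = 572.4822; b·c/n = 460·1032/4994 = 95.0581
Stratum 2 (Men): n = 4102; a·d/n = 969·1198/4102 = 282.9990; b·c/n = 1170·765/4102 = 218.1984
OR_MH = (572.4822 + 282.9990) / (95.0581 + 218.1984) = 855.4812 / 313.2565 = 2.73093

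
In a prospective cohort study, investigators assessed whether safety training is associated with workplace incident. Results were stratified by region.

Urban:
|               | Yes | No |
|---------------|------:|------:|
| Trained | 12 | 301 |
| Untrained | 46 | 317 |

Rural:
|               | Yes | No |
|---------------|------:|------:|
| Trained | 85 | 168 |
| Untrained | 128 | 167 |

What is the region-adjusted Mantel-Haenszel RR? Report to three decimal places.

0.649

RR_MH = Σ(aᵢ·n₀ᵢ/nᵢ) / Σ(cᵢ·n₁ᵢ/nᵢ), with n₁ᵢ = aᵢ+bᵢ (exposed), n₀ᵢ = cᵢ+dᵢ (unexposed), nᵢ = n₁ᵢ+n₀ᵢ.
Stratum 1 (Urban): n₁ = 313, n₀ = 363, n = 676; a·n₀/n = 12·363/676 = 6.4438; c·n₁/n = 46·313/676 = 21.2988
Stratum 2 (Rural): n₁ = 253, n₀ = 295, n = 548; a·n₀/n = 85·295/548 = 45.7573; c·n₁/n = 128·253/548 = 59.0949
RR_MH = (6.4438 + 45.7573) / (21.2988 + 59.0949) = 52.2011 / 80.3937 = 0.64932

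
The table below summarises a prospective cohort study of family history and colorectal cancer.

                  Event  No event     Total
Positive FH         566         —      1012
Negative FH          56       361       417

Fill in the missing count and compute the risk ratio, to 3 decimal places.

4.165

The missing cell is in the exposed row: 1012 − 566 = 446.
So a = 566, b = 446, c = 56, d = 361.
RR = [a/(a+b)] / [c/(c+d)] = (566/1012) / (56/417) = 0.55929/0.13429 = 4.16470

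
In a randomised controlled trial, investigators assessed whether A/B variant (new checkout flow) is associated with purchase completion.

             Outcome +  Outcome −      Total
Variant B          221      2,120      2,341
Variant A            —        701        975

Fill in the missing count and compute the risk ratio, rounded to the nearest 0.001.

The missing cell is in the unexposed row: 975 − 701 = 274.
So a = 221, b = 2120, c = 274, d = 701.
RR = [a/(a+b)] / [c/(c+d)] = (221/2341) / (274/975) = 0.09440/0.28103 = 0.33593

0.336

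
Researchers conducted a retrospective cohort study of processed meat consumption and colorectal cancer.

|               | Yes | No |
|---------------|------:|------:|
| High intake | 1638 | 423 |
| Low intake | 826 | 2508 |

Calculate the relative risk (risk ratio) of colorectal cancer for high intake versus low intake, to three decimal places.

Cells: a = 1638, b = 423, c = 826, d = 2508.
Risk in exposed = 1638/2061 = 0.79476; risk in unexposed = 826/3334 = 0.24775.
RR = 0.79476 / 0.24775 = 3.20790
The risk among the exposed is 3.21 times that among the unexposed.

3.208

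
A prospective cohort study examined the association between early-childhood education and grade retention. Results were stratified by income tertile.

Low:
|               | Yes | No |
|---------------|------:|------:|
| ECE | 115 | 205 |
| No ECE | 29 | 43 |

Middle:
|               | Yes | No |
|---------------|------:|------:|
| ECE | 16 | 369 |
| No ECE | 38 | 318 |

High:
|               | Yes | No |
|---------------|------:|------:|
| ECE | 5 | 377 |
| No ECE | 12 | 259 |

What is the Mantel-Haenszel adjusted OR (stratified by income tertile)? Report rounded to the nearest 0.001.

0.523

OR_MH = Σ(aᵢdᵢ/nᵢ) / Σ(bᵢcᵢ/nᵢ), where nᵢ is the stratum total.
Stratum 1 (Low): n = 392; a·d/n = 115·43/392 = 12.6148; b·c/n = 205·29/392 = 15.1658
Stratum 2 (Middle): n = 741; a·d/n = 16·318/741 = 6.8664; b·c/n = 369·38/741 = 18.9231
Stratum 3 (High): n = 653; a·d/n = 5·259/653 = 1.9832; b·c/n = 377·12/653 = 6.9280
OR_MH = (12.6148 + 6.8664 + 1.9832) / (15.1658 + 18.9231 + 6.9280) = 21.4643 / 41.0169 = 0.52330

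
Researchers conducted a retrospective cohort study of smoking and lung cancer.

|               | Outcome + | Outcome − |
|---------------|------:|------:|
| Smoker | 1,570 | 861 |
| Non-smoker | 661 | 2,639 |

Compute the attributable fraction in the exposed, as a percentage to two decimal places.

68.98

Cells: a = 1570, b = 861, c = 661, d = 2639.
Risk in exposed = 1570/2431 = 0.64582; risk in unexposed = 661/3300 = 0.20030.
RR = 0.64582/0.20030 = 3.22424
AR% = (RR − 1)/RR × 100 = (3.22424 − 1)/3.22424 × 100 = 68.9849%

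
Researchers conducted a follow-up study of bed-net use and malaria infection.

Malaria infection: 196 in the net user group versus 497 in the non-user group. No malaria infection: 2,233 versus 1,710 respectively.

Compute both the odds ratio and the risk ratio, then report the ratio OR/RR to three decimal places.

0.843

From the description: a = 196, b = 2233, c = 497, d = 1710.
OR = (196·1710)/(2233·497) = 335160/1109801 = 0.30200
Risk in exposed = 196/2429 = 0.08069; risk in unexposed = 497/2207 = 0.22519; RR = 0.35832
OR/RR = 0.30200 / 0.35832 = 0.84282
The outcome is not rare, so the OR lies further from 1 than the RR.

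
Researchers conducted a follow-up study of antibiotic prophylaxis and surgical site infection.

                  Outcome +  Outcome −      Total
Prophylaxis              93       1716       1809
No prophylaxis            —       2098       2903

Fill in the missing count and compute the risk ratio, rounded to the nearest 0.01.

0.19

The missing cell is in the unexposed row: 2903 − 2098 = 805.
So a = 93, b = 1716, c = 805, d = 2098.
RR = [a/(a+b)] / [c/(c+d)] = (93/1809) / (805/2903) = 0.05141/0.27730 = 0.18539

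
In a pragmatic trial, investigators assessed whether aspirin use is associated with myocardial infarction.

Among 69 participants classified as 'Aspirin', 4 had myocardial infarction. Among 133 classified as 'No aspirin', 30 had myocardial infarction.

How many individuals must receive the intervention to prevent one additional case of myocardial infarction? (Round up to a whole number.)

Risk in treated group = 4/69 = 0.05797; risk in control = 30/133 = 0.22556.
Absolute risk reduction = 0.22556 − 0.05797 = 0.16759
NNT = 1 / ARR = 1 / 0.16759 = 5.967 → round up → 6

6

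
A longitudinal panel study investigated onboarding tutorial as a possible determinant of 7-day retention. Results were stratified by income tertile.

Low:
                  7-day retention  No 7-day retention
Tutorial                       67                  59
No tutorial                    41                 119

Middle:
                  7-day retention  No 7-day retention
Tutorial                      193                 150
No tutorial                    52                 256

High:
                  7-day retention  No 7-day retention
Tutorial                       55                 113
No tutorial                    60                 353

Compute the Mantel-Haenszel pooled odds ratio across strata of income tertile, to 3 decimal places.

OR_MH = Σ(aᵢdᵢ/nᵢ) / Σ(bᵢcᵢ/nᵢ), where nᵢ is the stratum total.
Stratum 1 (Low): n = 286; a·d/n = 67·119/286 = 27.8776; b·c/n = 59·41/286 = 8.4580
Stratum 2 (Middle): n = 651; a·d/n = 193·256/651 = 75.8955; b·c/n = 150·52/651 = 11.9816
Stratum 3 (High): n = 581; a·d/n = 55·353/581 = 33.4165; b·c/n = 113·60/581 = 11.6695
OR_MH = (27.8776 + 75.8955 + 33.4165) / (8.4580 + 11.9816 + 11.6695) = 137.1897 / 32.1091 = 4.27261

4.273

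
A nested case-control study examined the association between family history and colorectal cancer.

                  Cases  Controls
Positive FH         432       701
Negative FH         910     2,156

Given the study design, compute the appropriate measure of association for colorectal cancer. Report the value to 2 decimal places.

Cells: a = 432, b = 701, c = 910, d = 2156.
This is a nested case-control study: participants were sampled on outcome status, so risks in the source population cannot be estimated directly — relative risk is not valid here. The odds ratio is the appropriate measure.
OR = (a·d)/(b·c) = (432 × 2156) / (701 × 910) = 931392 / 637910 = 1.46007

1.46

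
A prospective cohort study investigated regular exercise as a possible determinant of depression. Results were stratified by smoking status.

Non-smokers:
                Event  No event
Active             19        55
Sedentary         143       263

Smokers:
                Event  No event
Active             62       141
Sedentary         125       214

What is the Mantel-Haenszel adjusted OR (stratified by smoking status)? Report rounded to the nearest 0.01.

OR_MH = Σ(aᵢdᵢ/nᵢ) / Σ(bᵢcᵢ/nᵢ), where nᵢ is the stratum total.
Stratum 1 (Non-smokers): n = 480; a·d/n = 19·263/480 = 10.4104; b·c/n = 55·143/480 = 16.3854
Stratum 2 (Smokers): n = 542; a·d/n = 62·214/542 = 24.4797; b·c/n = 141·125/542 = 32.5185
OR_MH = (10.4104 + 24.4797) / (16.3854 + 32.5185) = 34.8901 / 48.9039 = 0.71344

0.71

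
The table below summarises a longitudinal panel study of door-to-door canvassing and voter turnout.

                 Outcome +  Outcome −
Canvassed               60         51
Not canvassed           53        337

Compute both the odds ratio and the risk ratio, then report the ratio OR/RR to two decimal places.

Cells: a = 60, b = 51, c = 53, d = 337.
OR = (60·337)/(51·53) = 20220/2703 = 7.48058
Risk in exposed = 60/111 = 0.54054; risk in unexposed = 53/390 = 0.13590; RR = 3.97756
OR/RR = 7.48058 / 3.97756 = 1.88069
The outcome is not rare, so the OR lies further from 1 than the RR.

1.88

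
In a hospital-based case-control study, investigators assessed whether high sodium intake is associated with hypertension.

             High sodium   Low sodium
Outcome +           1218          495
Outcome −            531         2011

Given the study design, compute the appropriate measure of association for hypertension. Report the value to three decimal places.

9.319

Reading the table with exposure as columns: a = 1218 (High sodium, case), b = 531 (High sodium, non-case), c = 495 (Low sodium, case), d = 2011.
This is a hospital-based case-control study: participants were sampled on outcome status, so risks in the source population cannot be estimated directly — relative risk is not valid here. The odds ratio is the appropriate measure.
OR = (a·d)/(b·c) = (1218 × 2011) / (531 × 495) = 2449398 / 262845 = 9.31879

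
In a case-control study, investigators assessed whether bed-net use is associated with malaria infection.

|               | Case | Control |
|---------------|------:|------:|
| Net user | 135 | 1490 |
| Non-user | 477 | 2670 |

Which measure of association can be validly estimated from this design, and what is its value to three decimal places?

Cells: a = 135, b = 1490, c = 477, d = 2670.
This is a case-control study: participants were sampled on outcome status, so risks in the source population cannot be estimated directly — relative risk is not valid here. The odds ratio is the appropriate measure.
OR = (a·d)/(b·c) = (135 × 2670) / (1490 × 477) = 360450 / 710730 = 0.50715

0.507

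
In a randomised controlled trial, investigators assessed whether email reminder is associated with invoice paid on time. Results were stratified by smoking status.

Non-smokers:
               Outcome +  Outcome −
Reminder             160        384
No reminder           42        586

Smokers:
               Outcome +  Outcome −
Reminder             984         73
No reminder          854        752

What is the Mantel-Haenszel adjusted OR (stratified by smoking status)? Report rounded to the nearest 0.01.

OR_MH = Σ(aᵢdᵢ/nᵢ) / Σ(bᵢcᵢ/nᵢ), where nᵢ is the stratum total.
Stratum 1 (Non-smokers): n = 1172; a·d/n = 160·586/1172 = 80.0000; b·c/n = 384·42/1172 = 13.7611
Stratum 2 (Smokers): n = 2663; a·d/n = 984·752/2663 = 277.8701; b·c/n = 73·854/2663 = 23.4104
OR_MH = (80.0000 + 277.8701) / (13.7611 + 23.4104) = 357.8701 / 37.1715 = 9.62753

9.63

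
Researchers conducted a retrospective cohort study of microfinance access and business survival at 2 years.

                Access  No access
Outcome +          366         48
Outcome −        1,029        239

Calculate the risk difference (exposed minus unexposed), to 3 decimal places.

Reading the table with exposure as columns: a = 366 (Access, case), b = 1029 (Access, non-case), c = 48 (No access, case), d = 239.
Risk in exposed = 366/1395 = 0.262366; risk in unexposed = 48/287 = 0.167247.
Risk difference = 0.262366 − 0.167247 = 0.095118

0.095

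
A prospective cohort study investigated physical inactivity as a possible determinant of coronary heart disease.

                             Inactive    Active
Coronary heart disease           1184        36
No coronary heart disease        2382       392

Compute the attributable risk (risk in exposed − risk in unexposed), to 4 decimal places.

Reading the table with exposure as columns: a = 1184 (Inactive, case), b = 2382 (Inactive, non-case), c = 36 (Active, case), d = 392.
Risk in exposed = 1184/3566 = 0.332025; risk in unexposed = 36/428 = 0.084112.
Risk difference = 0.332025 − 0.084112 = 0.247913

0.2479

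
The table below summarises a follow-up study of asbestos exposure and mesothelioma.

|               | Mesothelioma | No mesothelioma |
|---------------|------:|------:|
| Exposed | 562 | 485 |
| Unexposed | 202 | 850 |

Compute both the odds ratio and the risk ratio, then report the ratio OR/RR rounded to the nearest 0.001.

1.744

Cells: a = 562, b = 485, c = 202, d = 850.
OR = (562·850)/(485·202) = 477700/97970 = 4.87598
Risk in exposed = 562/1047 = 0.53677; risk in unexposed = 202/1052 = 0.19202; RR = 2.79546
OR/RR = 4.87598 / 2.79546 = 1.74425
The outcome is not rare, so the OR lies further from 1 than the RR.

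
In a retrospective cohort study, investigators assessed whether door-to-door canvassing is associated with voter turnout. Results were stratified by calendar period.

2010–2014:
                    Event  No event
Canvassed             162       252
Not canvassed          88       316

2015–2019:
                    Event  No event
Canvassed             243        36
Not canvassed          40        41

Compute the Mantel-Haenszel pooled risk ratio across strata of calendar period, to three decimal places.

RR_MH = Σ(aᵢ·n₀ᵢ/nᵢ) / Σ(cᵢ·n₁ᵢ/nᵢ), with n₁ᵢ = aᵢ+bᵢ (exposed), n₀ᵢ = cᵢ+dᵢ (unexposed), nᵢ = n₁ᵢ+n₀ᵢ.
Stratum 1 (2010–2014): n₁ = 414, n₀ = 404, n = 818; a·n₀/n = 162·404/818 = 80.0098; c·n₁/n = 88·414/818 = 44.5379
Stratum 2 (2015–2019): n₁ = 279, n₀ = 81, n = 360; a·n₀/n = 243·81/360 = 54.6750; c·n₁/n = 40·279/360 = 31.0000
RR_MH = (80.0098 + 54.6750) / (44.5379 + 31.0000) = 134.6848 / 75.5379 = 1.78301

1.783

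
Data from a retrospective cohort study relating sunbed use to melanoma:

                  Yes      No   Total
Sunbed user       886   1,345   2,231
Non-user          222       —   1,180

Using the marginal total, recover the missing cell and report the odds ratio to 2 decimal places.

2.84

The missing cell is in the unexposed row: 1180 − 222 = 958.
So a = 886, b = 1345, c = 222, d = 958.
OR = (a·d)/(b·c) = (886 × 958) / (1345 × 222) = 848788 / 298590 = 2.84265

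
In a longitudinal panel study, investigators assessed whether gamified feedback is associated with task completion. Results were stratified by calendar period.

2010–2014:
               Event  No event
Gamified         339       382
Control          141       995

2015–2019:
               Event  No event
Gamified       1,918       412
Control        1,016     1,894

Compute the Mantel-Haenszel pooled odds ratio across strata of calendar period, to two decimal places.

8.03

OR_MH = Σ(aᵢdᵢ/nᵢ) / Σ(bᵢcᵢ/nᵢ), where nᵢ is the stratum total.
Stratum 1 (2010–2014): n = 1857; a·d/n = 339·995/1857 = 181.6397; b·c/n = 382·141/1857 = 29.0048
Stratum 2 (2015–2019): n = 5240; a·d/n = 1918·1894/5240 = 693.2618; b·c/n = 412·1016/5240 = 79.8840
OR_MH = (181.6397 + 693.2618) / (29.0048 + 79.8840) = 874.9016 / 108.8888 = 8.03482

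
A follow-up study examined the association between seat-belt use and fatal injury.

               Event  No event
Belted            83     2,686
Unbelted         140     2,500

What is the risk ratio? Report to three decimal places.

0.565

Cells: a = 83, b = 2686, c = 140, d = 2500.
Risk in exposed = 83/2769 = 0.02997; risk in unexposed = 140/2640 = 0.05303.
RR = 0.02997 / 0.05303 = 0.56524
The risk is 43% lower among the exposed than among the unexposed.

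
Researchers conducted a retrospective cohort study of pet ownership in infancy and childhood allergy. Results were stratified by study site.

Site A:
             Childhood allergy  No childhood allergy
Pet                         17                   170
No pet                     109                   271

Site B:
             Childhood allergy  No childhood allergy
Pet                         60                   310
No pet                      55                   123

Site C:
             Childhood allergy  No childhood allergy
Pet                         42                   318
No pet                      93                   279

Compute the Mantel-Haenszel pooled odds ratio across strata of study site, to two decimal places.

OR_MH = Σ(aᵢdᵢ/nᵢ) / Σ(bᵢcᵢ/nᵢ), where nᵢ is the stratum total.
Stratum 1 (Site A): n = 567; a·d/n = 17·271/567 = 8.1252; b·c/n = 170·109/567 = 32.6808
Stratum 2 (Site B): n = 548; a·d/n = 60·123/548 = 13.4672; b·c/n = 310·55/548 = 31.1131
Stratum 3 (Site C): n = 732; a·d/n = 42·279/732 = 16.0082; b·c/n = 318·93/732 = 40.4016
OR_MH = (8.1252 + 13.4672 + 16.0082) / (32.6808 + 31.1131 + 40.4016) = 37.6006 / 104.1956 = 0.36087

0.36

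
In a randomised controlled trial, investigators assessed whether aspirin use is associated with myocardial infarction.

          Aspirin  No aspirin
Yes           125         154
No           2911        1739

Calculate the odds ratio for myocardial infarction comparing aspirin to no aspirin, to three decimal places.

Reading the table with exposure as columns: a = 125 (Aspirin, case), b = 2911 (Aspirin, non-case), c = 154 (No aspirin, case), d = 1739.
OR = (a·d)/(b·c) = (125 × 1739) / (2911 × 154) = 217375 / 448294 = 0.48489
Exposure is associated with lower odds of myocardial infarction (OR = 0.48 < 1).

0.485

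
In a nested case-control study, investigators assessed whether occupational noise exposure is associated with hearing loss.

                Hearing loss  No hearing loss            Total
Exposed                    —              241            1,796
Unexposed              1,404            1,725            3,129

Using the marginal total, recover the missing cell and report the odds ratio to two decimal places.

The missing cell is in the exposed row: 1796 − 241 = 1555.
So a = 1555, b = 241, c = 1404, d = 1725.
OR = (a·d)/(b·c) = (1555 × 1725) / (241 × 1404) = 2682375 / 338364 = 7.92748

7.93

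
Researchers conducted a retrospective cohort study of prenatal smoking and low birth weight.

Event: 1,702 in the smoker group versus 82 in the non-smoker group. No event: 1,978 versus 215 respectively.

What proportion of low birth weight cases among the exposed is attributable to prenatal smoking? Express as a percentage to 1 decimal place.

From the description: a = 1702, b = 1978, c = 82, d = 215.
Risk in exposed = 1702/3680 = 0.46250; risk in unexposed = 82/297 = 0.27609.
RR = 0.46250/0.27609 = 1.67515
AR% = (RR − 1)/RR × 100 = (1.67515 − 1)/1.67515 × 100 = 40.3039%

40.3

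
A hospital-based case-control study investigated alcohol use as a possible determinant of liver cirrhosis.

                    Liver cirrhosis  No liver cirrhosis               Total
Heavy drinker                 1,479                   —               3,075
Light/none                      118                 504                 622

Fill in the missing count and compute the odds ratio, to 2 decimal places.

The missing cell is in the exposed row: 3075 − 1479 = 1596.
So a = 1479, b = 1596, c = 118, d = 504.
OR = (a·d)/(b·c) = (1479 × 504) / (1596 × 118) = 745416 / 188328 = 3.95807

3.96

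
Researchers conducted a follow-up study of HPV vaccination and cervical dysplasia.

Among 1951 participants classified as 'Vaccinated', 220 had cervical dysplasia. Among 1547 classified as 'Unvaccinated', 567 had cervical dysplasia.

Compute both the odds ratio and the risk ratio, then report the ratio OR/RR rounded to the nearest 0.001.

0.714

From the description: a = 220, b = 1731, c = 567, d = 980.
OR = (220·980)/(1731·567) = 215600/981477 = 0.21967
Risk in exposed = 220/1951 = 0.11276; risk in unexposed = 567/1547 = 0.36652; RR = 0.30766
OR/RR = 0.21967 / 0.30766 = 0.71400
The outcome is not rare, so the OR lies further from 1 than the RR.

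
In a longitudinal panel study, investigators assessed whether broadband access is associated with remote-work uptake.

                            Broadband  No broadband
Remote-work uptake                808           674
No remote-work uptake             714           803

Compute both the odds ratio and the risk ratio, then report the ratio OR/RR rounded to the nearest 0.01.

Reading the table with exposure as columns: a = 808 (Broadband, case), b = 714 (Broadband, non-case), c = 674 (No broadband, case), d = 803.
OR = (808·803)/(714·674) = 648824/481236 = 1.34824
Risk in exposed = 808/1522 = 0.53088; risk in unexposed = 674/1477 = 0.45633; RR = 1.16337
OR/RR = 1.34824 / 1.16337 = 1.15891
The outcome is not rare, so the OR lies further from 1 than the RR.

1.16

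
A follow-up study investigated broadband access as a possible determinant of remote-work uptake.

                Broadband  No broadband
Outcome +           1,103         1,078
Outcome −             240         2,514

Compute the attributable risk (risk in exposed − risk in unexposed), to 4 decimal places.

Reading the table with exposure as columns: a = 1103 (Broadband, case), b = 240 (Broadband, non-case), c = 1078 (No broadband, case), d = 2514.
Risk in exposed = 1103/1343 = 0.821296; risk in unexposed = 1078/3592 = 0.300111.
Risk difference = 0.821296 − 0.300111 = 0.521184

0.5212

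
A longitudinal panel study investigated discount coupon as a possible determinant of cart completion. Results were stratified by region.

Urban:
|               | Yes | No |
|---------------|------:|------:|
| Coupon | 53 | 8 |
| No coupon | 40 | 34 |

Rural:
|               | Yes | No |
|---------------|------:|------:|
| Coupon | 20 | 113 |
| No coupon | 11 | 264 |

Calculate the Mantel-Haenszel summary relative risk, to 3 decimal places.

1.964

RR_MH = Σ(aᵢ·n₀ᵢ/nᵢ) / Σ(cᵢ·n₁ᵢ/nᵢ), with n₁ᵢ = aᵢ+bᵢ (exposed), n₀ᵢ = cᵢ+dᵢ (unexposed), nᵢ = n₁ᵢ+n₀ᵢ.
Stratum 1 (Urban): n₁ = 61, n₀ = 74, n = 135; a·n₀/n = 53·74/135 = 29.0519; c·n₁/n = 40·61/135 = 18.0741
Stratum 2 (Rural): n₁ = 133, n₀ = 275, n = 408; a·n₀/n = 20·275/408 = 13.4804; c·n₁/n = 11·133/408 = 3.5858
RR_MH = (29.0519 + 13.4804) / (18.0741 + 3.5858) = 42.5322 / 21.6599 = 1.96364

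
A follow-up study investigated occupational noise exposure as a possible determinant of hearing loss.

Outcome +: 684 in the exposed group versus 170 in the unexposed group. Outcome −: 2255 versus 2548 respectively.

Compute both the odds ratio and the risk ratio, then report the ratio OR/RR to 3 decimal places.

From the description: a = 684, b = 2255, c = 170, d = 2548.
OR = (684·2548)/(2255·170) = 1742832/383350 = 4.54632
Risk in exposed = 684/2939 = 0.23273; risk in unexposed = 170/2718 = 0.06255; RR = 3.72098
OR/RR = 4.54632 / 3.72098 = 1.22181
The outcome is not rare, so the OR lies further from 1 than the RR.

1.222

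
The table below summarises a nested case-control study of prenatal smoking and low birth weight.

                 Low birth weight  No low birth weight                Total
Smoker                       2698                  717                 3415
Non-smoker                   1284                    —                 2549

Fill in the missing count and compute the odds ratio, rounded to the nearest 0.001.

3.707

The missing cell is in the unexposed row: 2549 − 1284 = 1265.
So a = 2698, b = 717, c = 1284, d = 1265.
OR = (a·d)/(b·c) = (2698 × 1265) / (717 × 1284) = 3412970 / 920628 = 3.70722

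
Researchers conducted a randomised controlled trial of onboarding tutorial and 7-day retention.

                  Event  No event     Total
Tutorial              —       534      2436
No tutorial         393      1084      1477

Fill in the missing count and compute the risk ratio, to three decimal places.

2.934

The missing cell is in the exposed row: 2436 − 534 = 1902.
So a = 1902, b = 534, c = 393, d = 1084.
RR = [a/(a+b)] / [c/(c+d)] = (1902/2436) / (393/1477) = 0.78079/0.26608 = 2.93441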